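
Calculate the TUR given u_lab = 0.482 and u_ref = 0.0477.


TUR = u_lab / u_ref
= 0.482 / 0.0477
= 10.1048

10.1048


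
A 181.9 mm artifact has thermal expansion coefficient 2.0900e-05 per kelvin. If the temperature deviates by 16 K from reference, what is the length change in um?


dL = L * alpha * dT
= 181.9 * 2.0900e-05 * 16
= 0.0608274 mm
dL_um = 0.0608274 * 1000 = 60.8274 um

60.8274


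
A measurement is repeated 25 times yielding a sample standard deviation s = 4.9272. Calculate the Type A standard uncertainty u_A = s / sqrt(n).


u_A = s / sqrt(n)
u_A = 4.9272 / sqrt(25)
u_A = 4.9272 / 5
u_A = 0.9854

0.9854


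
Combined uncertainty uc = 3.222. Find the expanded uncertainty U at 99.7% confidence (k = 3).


U = k * uc
U = 3 * 3.222
U = 9.6660

9.6660


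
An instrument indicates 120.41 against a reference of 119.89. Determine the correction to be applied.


Correction = standard - reading
= 119.89 - 120.41
= -0.5200

-0.5200


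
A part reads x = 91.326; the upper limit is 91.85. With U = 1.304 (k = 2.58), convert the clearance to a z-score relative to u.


u = U / k = 1.304 / 2.58 = 0.50542636
margin = |USL - x| = |91.85 - 91.326| = 0.524
z = margin / u = 0.524 / 0.50542636
z = 1.0367

1.0367


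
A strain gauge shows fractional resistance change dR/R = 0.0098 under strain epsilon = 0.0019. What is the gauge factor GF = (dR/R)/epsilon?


GF = (dR/R) / epsilon
= 0.0098 / 0.0019
= 5.1579

5.1579


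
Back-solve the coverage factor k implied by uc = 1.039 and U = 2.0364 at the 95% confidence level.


k = U / uc
k = 2.0364 / 1.039
k = 1.96

1.96


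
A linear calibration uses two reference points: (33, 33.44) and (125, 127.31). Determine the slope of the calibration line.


slope = (y2 - y1) / (x2 - x1)
= (127.31 - 33.44) / (125 - 33)
= 93.8700 / 92
= 1.0203

1.0203


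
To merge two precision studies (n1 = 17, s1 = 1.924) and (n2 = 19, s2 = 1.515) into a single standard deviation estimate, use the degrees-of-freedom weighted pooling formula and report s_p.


s_p = sqrt(((n1-1)*s1^2 + (n2-1)*s2^2) / (n1+n2-2))
numerator = (17-1)*1.924^2 + (19-1)*1.515^2 = 59.228416 + 41.31405 = 100.54247
denominator = 17 + 19 - 2 = 34
s_p^2 = 100.54247 / 34 = 2.9571315
s_p = sqrt(2.9571315) = 1.7196

1.7196


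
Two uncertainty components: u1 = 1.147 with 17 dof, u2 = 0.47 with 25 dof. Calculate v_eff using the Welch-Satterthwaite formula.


uc = sqrt(u1^2 + u2^2) = sqrt(1.147^2 + 0.47^2) = 1.23956
v_eff = uc^4 / (u1^4/v1 + u2^4/v2)
= 1.23956^4 / (1.147^4/17 + 0.47^4/25)
= 2.3608599 / 0.10376523
v_eff = 22.7519

22.7519


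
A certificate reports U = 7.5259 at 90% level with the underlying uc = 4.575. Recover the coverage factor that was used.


k = U / uc
k = 7.5259 / 4.575
k = 1.645

1.645


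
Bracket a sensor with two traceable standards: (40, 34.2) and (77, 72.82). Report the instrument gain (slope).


slope = (y2 - y1) / (x2 - x1)
= (72.82 - 34.2) / (77 - 40)
= 38.6200 / 37
= 1.0438

1.0438


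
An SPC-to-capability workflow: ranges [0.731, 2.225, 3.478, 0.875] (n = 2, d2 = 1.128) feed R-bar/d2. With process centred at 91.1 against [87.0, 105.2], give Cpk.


R_bar = (0.731 + 2.225 + 3.478 + 0.875) / 4 = 1.82725
sigma = R_bar / d2 = 1.82725 / 1.128 = 1.6199025
Cp = (USL - LSL)/(6*sigma) = (105.2 - 87.0)/(6*1.6199025) = 1.8725
Cpu = (105.2 - 91.1)/(3*1.6199025) = 2.9014
Cpl = (91.1 - 87.0)/(3*1.6199025) = 0.8437
Cpk = min(Cpu, Cpl) = 0.8437

0.8437


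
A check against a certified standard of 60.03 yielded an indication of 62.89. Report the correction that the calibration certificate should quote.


Correction = standard - reading
= 60.03 - 62.89
= -2.8600

-2.8600


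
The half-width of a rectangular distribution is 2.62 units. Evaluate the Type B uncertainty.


u_B = half_width / sqrt(3)
u_B = 2.62 / 1.7320508
u_B = 1.5127

1.5127


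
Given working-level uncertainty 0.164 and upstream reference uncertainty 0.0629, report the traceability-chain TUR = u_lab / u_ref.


TUR = u_lab / u_ref
= 0.164 / 0.0629
= 2.6073

2.6073


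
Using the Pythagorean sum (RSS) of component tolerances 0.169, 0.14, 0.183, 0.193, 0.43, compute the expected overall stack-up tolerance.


RSS = sqrt(0.169^2 + 0.14^2 + 0.183^2 + 0.193^2 + 0.43^2)
= sqrt(0.303799)
= 0.5512

0.5512


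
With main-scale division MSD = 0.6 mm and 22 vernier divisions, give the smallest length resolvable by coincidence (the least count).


LC = MSD / n_div
= 0.6 / 22
= 0.0273

0.0273


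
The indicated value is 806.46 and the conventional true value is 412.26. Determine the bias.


Systematic error = measured - true
= 806.46 - 412.26
= 394.2000

394.2000


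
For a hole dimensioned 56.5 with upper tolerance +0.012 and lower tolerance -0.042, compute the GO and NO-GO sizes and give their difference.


GO = nominal - lower_tol (smallest hole = maximum material condition)
GO = 56.5 - 0.042 = 56.458
NO-GO = nominal + upper_tol (largest hole = least material condition)
NO-GO = 56.5 + 0.012 = 56.512
spread = NO-GO - GO = 56.512 - 56.458 = 0.0540

0.0540


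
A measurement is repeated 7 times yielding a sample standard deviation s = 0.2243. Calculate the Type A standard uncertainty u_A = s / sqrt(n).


u_A = s / sqrt(n)
u_A = 0.2243 / sqrt(7)
u_A = 0.2243 / 2.6457513
u_A = 0.0848

0.0848


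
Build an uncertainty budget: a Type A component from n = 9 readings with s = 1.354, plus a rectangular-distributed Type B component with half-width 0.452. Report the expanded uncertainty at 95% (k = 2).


u_A = s / sqrt(n) = 1.354 / sqrt(9) = 0.45133333
u_B = half_width / sqrt(3) = 0.452 / sqrt(3) = 0.26096232
uc = sqrt(u_A^2 + u_B^2) = sqrt(0.45133333^2 + 0.26096232^2) = 0.5213474
U = k * uc = 2 * 0.5213474
U = 1.0427

1.0427


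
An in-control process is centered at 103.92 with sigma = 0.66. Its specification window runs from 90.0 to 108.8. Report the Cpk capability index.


Cpu = (USL - mean) / (3*sigma) = (108.8 - 103.92) / (3*0.66) = 2.4646
Cpl = (mean - LSL) / (3*sigma) = (103.92 - 90.0) / (3*0.66) = 7.0303
Cpk = min(Cpu, Cpl) = 2.4646

2.4646


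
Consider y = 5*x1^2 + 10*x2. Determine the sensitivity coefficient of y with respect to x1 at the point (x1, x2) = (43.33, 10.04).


y = 5*x1^2 + 10*x2
dy/dx1 = 2*5*x1
Evaluate at x1 = 43.33: c1 = 10 * 43.33
c1 = 433.3000

433.3000


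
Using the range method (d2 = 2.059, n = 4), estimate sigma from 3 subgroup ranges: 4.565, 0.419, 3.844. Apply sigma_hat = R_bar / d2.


R_bar = (4.565 + 0.419 + 3.844) / 3
R_bar = 8.828 / 3 = 2.9426667
sigma_hat = R_bar / d2 = 2.9426667 / 2.059 = 1.4292

1.4292


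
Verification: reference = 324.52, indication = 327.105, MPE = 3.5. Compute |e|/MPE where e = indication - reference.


e = indication - reference = 327.105 - 324.52 = 2.5850
|e| = 2.5850
ratio = |e| / MPE = 2.5850 / 3.5
ratio = 0.7386

0.7386


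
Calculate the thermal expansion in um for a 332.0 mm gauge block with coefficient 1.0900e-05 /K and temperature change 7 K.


dL = L * alpha * dT
= 332.0 * 1.0900e-05 * 7
= 0.0253316 mm
dL_um = 0.0253316 * 1000 = 25.3316 um

25.3316


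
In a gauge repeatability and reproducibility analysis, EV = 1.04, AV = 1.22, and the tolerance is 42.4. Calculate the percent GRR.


GRR = sqrt(EV^2 + AV^2) = sqrt(1.04^2 + 1.22^2) = 1.603122
%GRR = GRR / tol * 100 = 1.603122 / 42.4 * 100
%GRR = 3.7809

3.7809


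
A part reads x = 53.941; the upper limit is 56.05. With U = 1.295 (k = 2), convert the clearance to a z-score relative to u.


u = U / k = 1.295 / 2 = 0.6475
margin = |USL - x| = |56.05 - 53.941| = 2.109
z = margin / u = 2.109 / 0.6475
z = 3.2571

3.2571


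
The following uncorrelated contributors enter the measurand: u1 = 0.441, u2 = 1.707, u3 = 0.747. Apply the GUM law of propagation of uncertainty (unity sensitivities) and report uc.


uc = sqrt(0.441^2 + 1.707^2 + 0.747^2)
uc = sqrt(3.666339)
uc = 1.9148

1.9148


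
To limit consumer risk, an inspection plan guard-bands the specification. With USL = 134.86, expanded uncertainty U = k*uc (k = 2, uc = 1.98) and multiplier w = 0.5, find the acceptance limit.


U = k * uc = 2 * 1.98 = 3.96
guard band g = w * U = 0.5 * 3.96 = 1.98
AL = USL - g = 134.86 - 1.98
AL = 132.8800

132.8800


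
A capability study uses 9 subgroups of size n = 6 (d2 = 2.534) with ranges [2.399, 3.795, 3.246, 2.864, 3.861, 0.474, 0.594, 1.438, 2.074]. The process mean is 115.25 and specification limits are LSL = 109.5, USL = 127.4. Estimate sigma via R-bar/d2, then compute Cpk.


R_bar = (2.399 + 3.795 + 3.246 + 2.864 + 3.861 + 0.474 + 0.594 + 1.438 + 2.074) / 9 = 2.305
sigma = R_bar / d2 = 2.305 / 2.534 = 0.90962904
Cp = (USL - LSL)/(6*sigma) = (127.4 - 109.5)/(6*0.90962904) = 3.2797
Cpu = (127.4 - 115.25)/(3*0.90962904) = 4.4524
Cpl = (115.25 - 109.5)/(3*0.90962904) = 2.1071
Cpk = min(Cpu, Cpl) = 2.1071

2.1071


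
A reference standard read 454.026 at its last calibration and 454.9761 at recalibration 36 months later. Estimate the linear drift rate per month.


rate = (v2 - v1) / months
= (454.9761 - 454.026) / 36
= 0.9501 / 36
= 0.0264

0.0264


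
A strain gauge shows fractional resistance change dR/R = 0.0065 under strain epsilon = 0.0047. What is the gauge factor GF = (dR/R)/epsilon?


GF = (dR/R) / epsilon
= 0.0065 / 0.0047
= 1.3830

1.3830


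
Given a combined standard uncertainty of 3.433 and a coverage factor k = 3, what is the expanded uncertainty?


U = k * uc
U = 3 * 3.433
U = 10.2990

10.2990


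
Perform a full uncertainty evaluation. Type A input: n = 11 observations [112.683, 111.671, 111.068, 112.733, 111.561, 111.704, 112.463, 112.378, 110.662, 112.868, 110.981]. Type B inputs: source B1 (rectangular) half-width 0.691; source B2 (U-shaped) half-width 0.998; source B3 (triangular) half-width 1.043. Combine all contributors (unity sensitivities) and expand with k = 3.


mean = (112.683 + 111.671 + 111.068 + 112.733 + 111.561 + 111.704 + 112.463 + 112.378 + 110.662 + 112.868 + 110.981) / 11 = 111.8883636
s = sqrt(sum((x - mean)^2)/(n-1)) = 0.77866376
u_A = s / sqrt(n) = 0.77866376 / sqrt(11) = 0.23477596
u_B1 = 0.691 / sqrt(3) = 0.39894904
u_B2 = 0.998 / sqrt(2) = 0.70569257
u_B3 = 1.043 / sqrt(6) = 0.42580297
uc = sqrt(0.23477596^2 + 0.39894904^2 + 0.70569257^2 + 0.42580297^2) = 0.94529903
U = k * uc = 3 * 0.94529903
U = 2.8359

2.8359


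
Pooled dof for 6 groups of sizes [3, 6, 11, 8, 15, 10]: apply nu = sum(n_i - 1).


nu = sum_i (n_i - 1)
nu = ((3 - 1) + (6 - 1) + (11 - 1) + (8 - 1) + (15 - 1) + (10 - 1))
nu = 2 + 5 + 10 + 7 + 14 + 9
nu = 47

47


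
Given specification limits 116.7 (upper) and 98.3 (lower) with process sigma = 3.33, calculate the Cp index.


Cp = (USL - LSL) / (6 * sigma)
= (116.7 - 98.3) / (6 * 3.33)
= 18.4000 / 19.9800
= 0.9209

0.9209


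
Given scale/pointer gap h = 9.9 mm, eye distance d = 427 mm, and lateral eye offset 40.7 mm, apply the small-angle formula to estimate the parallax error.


error = h * offset / d
= 9.9 * 40.7 / 427
= 0.9436

0.9436


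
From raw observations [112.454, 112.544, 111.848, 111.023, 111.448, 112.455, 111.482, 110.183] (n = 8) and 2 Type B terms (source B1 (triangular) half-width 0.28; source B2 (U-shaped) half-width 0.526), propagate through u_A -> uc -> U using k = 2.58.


mean = (112.454 + 112.544 + 111.848 + 111.023 + 111.448 + 112.455 + 111.482 + 110.183) / 8 = 111.679625
s = sqrt(sum((x - mean)^2)/(n-1)) = 0.82289609
u_A = s / sqrt(n) = 0.82289609 / sqrt(8) = 0.2909377
u_B1 = 0.28 / sqrt(6) = 0.11430952
u_B2 = 0.526 / sqrt(2) = 0.37193817
uc = sqrt(0.2909377^2 + 0.11430952^2 + 0.37193817^2) = 0.48584917
U = k * uc = 2.58 * 0.48584917
U = 1.2535

1.2535


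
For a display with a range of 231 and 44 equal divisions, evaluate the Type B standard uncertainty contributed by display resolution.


resolution = range / divisions
resolution = 231 / 44 = 5.25
u_res = resolution / (2*sqrt(3))
u_res = 5.25 / 3.4641016
u_res = 1.5155

1.5155


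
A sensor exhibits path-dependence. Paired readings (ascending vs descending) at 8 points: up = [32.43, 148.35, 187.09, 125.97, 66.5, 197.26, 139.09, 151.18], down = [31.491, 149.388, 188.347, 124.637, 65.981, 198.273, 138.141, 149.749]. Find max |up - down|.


|32.43 - 31.491| = 0.9390
|148.35 - 149.388| = 1.0380
|187.09 - 188.347| = 1.2570
|125.97 - 124.637| = 1.3330
|66.5 - 65.981| = 0.5190
|197.26 - 198.273| = 1.0130
|139.09 - 138.141| = 0.9490
|151.18 - 149.749| = 1.4310
hysteresis = max(diffs) = 1.4310

1.4310


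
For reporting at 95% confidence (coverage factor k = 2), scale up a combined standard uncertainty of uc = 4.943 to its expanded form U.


U = k * uc
U = 2 * 4.943
U = 9.8860

9.8860


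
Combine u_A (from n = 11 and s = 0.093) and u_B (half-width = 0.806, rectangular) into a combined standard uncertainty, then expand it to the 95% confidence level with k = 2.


u_A = s / sqrt(n) = 0.093 / sqrt(11) = 0.028040555
u_B = half_width / sqrt(3) = 0.806 / sqrt(3) = 0.46534432
uc = sqrt(u_A^2 + u_B^2) = sqrt(0.028040555^2 + 0.46534432^2) = 0.46618838
U = k * uc = 2 * 0.46618838
U = 0.9324

0.9324


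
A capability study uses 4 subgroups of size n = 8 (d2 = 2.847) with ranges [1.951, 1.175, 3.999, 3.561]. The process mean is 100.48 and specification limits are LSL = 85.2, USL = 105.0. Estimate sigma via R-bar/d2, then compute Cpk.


R_bar = (1.951 + 1.175 + 3.999 + 3.561) / 4 = 2.6715
sigma = R_bar / d2 = 2.6715 / 2.847 = 0.93835616
Cp = (USL - LSL)/(6*sigma) = (105.0 - 85.2)/(6*0.93835616) = 3.5168
Cpu = (105.0 - 100.48)/(3*0.93835616) = 1.6056
Cpl = (100.48 - 85.2)/(3*0.93835616) = 5.4279
Cpk = min(Cpu, Cpl) = 1.6056

1.6056


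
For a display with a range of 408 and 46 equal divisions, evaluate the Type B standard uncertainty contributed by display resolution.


resolution = range / divisions
resolution = 408 / 46 = 8.8695652
u_res = resolution / (2*sqrt(3))
u_res = 8.8695652 / 3.4641016
u_res = 2.5604

2.5604


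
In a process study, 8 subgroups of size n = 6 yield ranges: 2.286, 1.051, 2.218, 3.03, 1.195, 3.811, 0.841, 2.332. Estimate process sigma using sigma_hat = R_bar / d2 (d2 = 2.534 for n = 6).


R_bar = (2.286 + 1.051 + 2.218 + 3.03 + 1.195 + 3.811 + 0.841 + 2.332) / 8
R_bar = 16.764 / 8 = 2.0955
sigma_hat = R_bar / d2 = 2.0955 / 2.534 = 0.8270

0.8270


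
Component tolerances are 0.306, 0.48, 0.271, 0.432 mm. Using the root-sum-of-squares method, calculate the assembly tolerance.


RSS = sqrt(0.306^2 + 0.48^2 + 0.271^2 + 0.432^2)
= sqrt(0.584101)
= 0.7643

0.7643


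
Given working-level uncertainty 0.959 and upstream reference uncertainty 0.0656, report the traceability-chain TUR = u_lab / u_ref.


TUR = u_lab / u_ref
= 0.959 / 0.0656
= 14.6189

14.6189


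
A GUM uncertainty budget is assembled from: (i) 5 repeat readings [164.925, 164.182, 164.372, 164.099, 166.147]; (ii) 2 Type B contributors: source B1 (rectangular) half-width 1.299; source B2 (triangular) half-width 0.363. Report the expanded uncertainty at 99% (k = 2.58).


mean = (164.925 + 164.182 + 164.372 + 164.099 + 166.147) / 5 = 164.745
s = sqrt(sum((x - mean)^2)/(n-1)) = 0.84726295
u_A = s / sqrt(n) = 0.84726295 / sqrt(5) = 0.37890751
u_B1 = 1.299 / sqrt(3) = 0.749978
u_B2 = 0.363 / sqrt(6) = 0.14819413
uc = sqrt(0.37890751^2 + 0.749978^2 + 0.14819413^2) = 0.85322881
U = k * uc = 2.58 * 0.85322881
U = 2.2013

2.2013


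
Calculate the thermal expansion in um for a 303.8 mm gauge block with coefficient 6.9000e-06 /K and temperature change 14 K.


dL = L * alpha * dT
= 303.8 * 6.9000e-06 * 14
= 0.0293471 mm
dL_um = 0.0293471 * 1000 = 29.3471 um

29.3471


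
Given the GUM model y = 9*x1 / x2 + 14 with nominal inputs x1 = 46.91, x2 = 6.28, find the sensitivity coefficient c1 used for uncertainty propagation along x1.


y = 9*x1 / x2 + 14
dy/dx1 = 9/x2
Evaluate at x2 = 6.28: c1 = 9 / 6.28
c1 = 1.4331

1.4331


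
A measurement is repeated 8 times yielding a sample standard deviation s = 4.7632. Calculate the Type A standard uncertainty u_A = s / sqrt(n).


u_A = s / sqrt(n)
u_A = 4.7632 / sqrt(8)
u_A = 4.7632 / 2.8284271
u_A = 1.6840

1.6840


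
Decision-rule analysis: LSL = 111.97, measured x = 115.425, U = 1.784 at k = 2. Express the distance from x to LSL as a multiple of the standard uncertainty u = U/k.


u = U / k = 1.784 / 2 = 0.892
margin = |LSL - x| = |111.97 - 115.425| = 3.455
z = margin / u = 3.455 / 0.892
z = 3.8733

3.8733


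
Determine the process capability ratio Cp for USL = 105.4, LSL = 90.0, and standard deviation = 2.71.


Cp = (USL - LSL) / (6 * sigma)
= (105.4 - 90.0) / (6 * 2.71)
= 15.4000 / 16.2600
= 0.9471

0.9471


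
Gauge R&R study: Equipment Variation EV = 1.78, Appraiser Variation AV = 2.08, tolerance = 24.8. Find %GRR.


GRR = sqrt(EV^2 + AV^2) = sqrt(1.78^2 + 2.08^2) = 2.7376632
%GRR = GRR / tol * 100 = 2.7376632 / 24.8 * 100
%GRR = 11.0390

11.0390


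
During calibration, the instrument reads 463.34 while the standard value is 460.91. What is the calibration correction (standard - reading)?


Correction = standard - reading
= 460.91 - 463.34
= -2.4300

-2.4300


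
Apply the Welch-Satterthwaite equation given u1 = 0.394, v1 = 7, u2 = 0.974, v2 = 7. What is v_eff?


uc = sqrt(u1^2 + u2^2) = sqrt(0.394^2 + 0.974^2) = 1.0506722
v_eff = uc^4 / (u1^4/v1 + u2^4/v2)
= 1.0506722^4 / (0.394^4/7 + 0.974^4/7)
= 1.2186219 / 0.13201205
v_eff = 9.2311

9.2311


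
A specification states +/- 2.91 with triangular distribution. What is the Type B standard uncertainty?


u_B = half_width / sqrt(6)
u_B = 2.91 / 2.4494897
u_B = 1.1880

1.1880


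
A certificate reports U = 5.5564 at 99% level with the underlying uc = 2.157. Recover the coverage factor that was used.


k = U / uc
k = 5.5564 / 2.157
k = 2.576

2.576


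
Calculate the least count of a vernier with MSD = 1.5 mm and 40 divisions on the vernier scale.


LC = MSD / n_div
= 1.5 / 40
= 0.0375

0.0375


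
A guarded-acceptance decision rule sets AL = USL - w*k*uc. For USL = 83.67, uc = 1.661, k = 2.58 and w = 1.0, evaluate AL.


U = k * uc = 2.58 * 1.661 = 4.28538
guard band g = w * U = 1.0 * 4.28538 = 4.28538
AL = USL - g = 83.67 - 4.28538
AL = 79.3846

79.3846


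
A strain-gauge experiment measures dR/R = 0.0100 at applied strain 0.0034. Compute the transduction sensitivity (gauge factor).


GF = (dR/R) / epsilon
= 0.0100 / 0.0034
= 2.9412

2.9412


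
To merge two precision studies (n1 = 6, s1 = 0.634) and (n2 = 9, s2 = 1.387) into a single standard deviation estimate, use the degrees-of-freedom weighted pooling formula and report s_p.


s_p = sqrt(((n1-1)*s1^2 + (n2-1)*s2^2) / (n1+n2-2))
numerator = (6-1)*0.634^2 + (9-1)*1.387^2 = 2.00978 + 15.390152 = 17.399932
denominator = 6 + 9 - 2 = 13
s_p^2 = 17.399932 / 13 = 1.3384563
s_p = sqrt(1.3384563) = 1.1569

1.1569


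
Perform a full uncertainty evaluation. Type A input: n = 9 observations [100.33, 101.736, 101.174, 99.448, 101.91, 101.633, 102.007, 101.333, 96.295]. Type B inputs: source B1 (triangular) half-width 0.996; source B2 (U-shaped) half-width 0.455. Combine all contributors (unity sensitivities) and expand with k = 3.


mean = (100.33 + 101.736 + 101.174 + 99.448 + 101.91 + 101.633 + 102.007 + 101.333 + 96.295) / 9 = 100.6517778
s = sqrt(sum((x - mean)^2)/(n-1)) = 1.8312905
u_A = s / sqrt(n) = 1.8312905 / sqrt(9) = 0.61043017
u_B1 = 0.996 / sqrt(6) = 0.4066153
u_B2 = 0.455 / sqrt(2) = 0.32173359
uc = sqrt(0.61043017^2 + 0.4066153^2 + 0.32173359^2) = 0.80092041
U = k * uc = 3 * 0.80092041
U = 2.4028

2.4028


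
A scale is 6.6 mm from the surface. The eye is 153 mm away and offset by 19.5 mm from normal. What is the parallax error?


error = h * offset / d
= 6.6 * 19.5 / 153
= 0.8412

0.8412


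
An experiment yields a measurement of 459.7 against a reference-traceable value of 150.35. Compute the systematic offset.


Systematic error = measured - true
= 459.7 - 150.35
= 309.3500

309.3500


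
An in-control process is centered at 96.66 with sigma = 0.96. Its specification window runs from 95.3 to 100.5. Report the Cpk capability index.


Cpu = (USL - mean) / (3*sigma) = (100.5 - 96.66) / (3*0.96) = 1.3333
Cpl = (mean - LSL) / (3*sigma) = (96.66 - 95.3) / (3*0.96) = 0.4722
Cpk = min(Cpu, Cpl) = 0.4722

0.4722


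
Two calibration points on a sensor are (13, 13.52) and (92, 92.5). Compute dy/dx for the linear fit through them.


slope = (y2 - y1) / (x2 - x1)
= (92.5 - 13.52) / (92 - 13)
= 78.9800 / 79
= 0.9997

0.9997


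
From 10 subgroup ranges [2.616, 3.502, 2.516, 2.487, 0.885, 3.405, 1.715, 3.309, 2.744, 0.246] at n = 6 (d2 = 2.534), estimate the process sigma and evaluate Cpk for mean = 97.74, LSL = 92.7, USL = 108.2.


R_bar = (2.616 + 3.502 + 2.516 + 2.487 + 0.885 + 3.405 + 1.715 + 3.309 + 2.744 + 0.246) / 10 = 2.3425
sigma = R_bar / d2 = 2.3425 / 2.534 = 0.92442778
Cp = (USL - LSL)/(6*sigma) = (108.2 - 92.7)/(6*0.92442778) = 2.7945
Cpu = (108.2 - 97.74)/(3*0.92442778) = 3.7717
Cpl = (97.74 - 92.7)/(3*0.92442778) = 1.8173
Cpk = min(Cpu, Cpl) = 1.8173

1.8173


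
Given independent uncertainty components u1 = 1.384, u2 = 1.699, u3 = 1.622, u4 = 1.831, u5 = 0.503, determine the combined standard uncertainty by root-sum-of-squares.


uc = sqrt(1.384^2 + 1.699^2 + 1.622^2 + 1.831^2 + 0.503^2)
uc = sqrt(11.038511)
uc = 3.3224

3.3224


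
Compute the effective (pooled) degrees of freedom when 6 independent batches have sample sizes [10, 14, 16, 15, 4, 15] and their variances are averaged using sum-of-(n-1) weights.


nu = sum_i (n_i - 1)
nu = ((10 - 1) + (14 - 1) + (16 - 1) + (15 - 1) + (4 - 1) + (15 - 1))
nu = 9 + 13 + 15 + 14 + 3 + 14
nu = 68

68


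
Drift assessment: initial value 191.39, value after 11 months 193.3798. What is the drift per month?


rate = (v2 - v1) / months
= (193.3798 - 191.39) / 11
= 1.9898 / 11
= 0.1809

0.1809


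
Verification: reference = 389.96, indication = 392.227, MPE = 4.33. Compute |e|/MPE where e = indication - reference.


e = indication - reference = 392.227 - 389.96 = 2.2670
|e| = 2.2670
ratio = |e| / MPE = 2.2670 / 4.33
ratio = 0.5236

0.5236


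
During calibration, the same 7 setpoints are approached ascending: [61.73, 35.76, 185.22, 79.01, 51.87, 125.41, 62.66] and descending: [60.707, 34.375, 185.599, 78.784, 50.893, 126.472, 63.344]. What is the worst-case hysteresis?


|61.73 - 60.707| = 1.0230
|35.76 - 34.375| = 1.3850
|185.22 - 185.599| = 0.3790
|79.01 - 78.784| = 0.2260
|51.87 - 50.893| = 0.9770
|125.41 - 126.472| = 1.0620
|62.66 - 63.344| = 0.6840
hysteresis = max(diffs) = 1.3850

1.3850


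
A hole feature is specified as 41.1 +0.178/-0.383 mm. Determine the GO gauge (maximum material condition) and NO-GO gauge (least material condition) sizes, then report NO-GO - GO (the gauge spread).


GO = nominal - lower_tol (smallest hole = maximum material condition)
GO = 41.1 - 0.383 = 40.717
NO-GO = nominal + upper_tol (largest hole = least material condition)
NO-GO = 41.1 + 0.178 = 41.278
spread = NO-GO - GO = 41.278 - 40.717 = 0.5610

0.5610


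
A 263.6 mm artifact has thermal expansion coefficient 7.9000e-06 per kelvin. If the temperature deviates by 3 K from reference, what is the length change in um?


dL = L * alpha * dT
= 263.6 * 7.9000e-06 * 3
= 0.0062473 mm
dL_um = 0.0062473 * 1000 = 6.2473 um

6.2473


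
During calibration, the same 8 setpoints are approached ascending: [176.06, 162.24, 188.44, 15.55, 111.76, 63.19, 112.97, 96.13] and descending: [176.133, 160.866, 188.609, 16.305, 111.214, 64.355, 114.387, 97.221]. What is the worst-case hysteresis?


|176.06 - 176.133| = 0.0730
|162.24 - 160.866| = 1.3740
|188.44 - 188.609| = 0.1690
|15.55 - 16.305| = 0.7550
|111.76 - 111.214| = 0.5460
|63.19 - 64.355| = 1.1650
|112.97 - 114.387| = 1.4170
|96.13 - 97.221| = 1.0910
hysteresis = max(diffs) = 1.4170

1.4170


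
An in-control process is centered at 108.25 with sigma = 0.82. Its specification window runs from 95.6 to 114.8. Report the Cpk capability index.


Cpu = (USL - mean) / (3*sigma) = (114.8 - 108.25) / (3*0.82) = 2.6626
Cpl = (mean - LSL) / (3*sigma) = (108.25 - 95.6) / (3*0.82) = 5.1423
Cpk = min(Cpu, Cpl) = 2.6626

2.6626


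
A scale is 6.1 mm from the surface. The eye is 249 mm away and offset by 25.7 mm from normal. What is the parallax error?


error = h * offset / d
= 6.1 * 25.7 / 249
= 0.6296

0.6296


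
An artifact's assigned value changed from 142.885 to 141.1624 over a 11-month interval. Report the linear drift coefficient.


rate = (v2 - v1) / months
= (141.1624 - 142.885) / 11
= -1.7226 / 11
= -0.1566

-0.1566


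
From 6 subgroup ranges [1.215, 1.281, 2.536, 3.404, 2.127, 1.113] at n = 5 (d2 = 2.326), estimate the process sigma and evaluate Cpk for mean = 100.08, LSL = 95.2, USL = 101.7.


R_bar = (1.215 + 1.281 + 2.536 + 3.404 + 2.127 + 1.113) / 6 = 1.946
sigma = R_bar / d2 = 1.946 / 2.326 = 0.83662941
Cp = (USL - LSL)/(6*sigma) = (101.7 - 95.2)/(6*0.83662941) = 1.2949
Cpu = (101.7 - 100.08)/(3*0.83662941) = 0.6454
Cpl = (100.08 - 95.2)/(3*0.83662941) = 1.9443
Cpk = min(Cpu, Cpl) = 0.6454

0.6454


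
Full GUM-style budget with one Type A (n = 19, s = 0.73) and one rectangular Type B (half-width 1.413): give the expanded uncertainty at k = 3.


u_A = s / sqrt(n) = 0.73 / sqrt(19) = 0.16747349
u_B = half_width / sqrt(3) = 1.413 / sqrt(3) = 0.81579593
uc = sqrt(u_A^2 + u_B^2) = sqrt(0.16747349^2 + 0.81579593^2) = 0.83280872
U = k * uc = 3 * 0.83280872
U = 2.4984

2.4984


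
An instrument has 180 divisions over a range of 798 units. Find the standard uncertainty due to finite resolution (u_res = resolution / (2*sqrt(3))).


resolution = range / divisions
resolution = 798 / 180 = 4.4333333
u_res = resolution / (2*sqrt(3))
u_res = 4.4333333 / 3.4641016
u_res = 1.2798

1.2798


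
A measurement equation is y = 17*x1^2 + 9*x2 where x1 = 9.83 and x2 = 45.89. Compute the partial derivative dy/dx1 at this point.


y = 17*x1^2 + 9*x2
dy/dx1 = 2*17*x1
Evaluate at x1 = 9.83: c1 = 34 * 9.83
c1 = 334.2200

334.2200


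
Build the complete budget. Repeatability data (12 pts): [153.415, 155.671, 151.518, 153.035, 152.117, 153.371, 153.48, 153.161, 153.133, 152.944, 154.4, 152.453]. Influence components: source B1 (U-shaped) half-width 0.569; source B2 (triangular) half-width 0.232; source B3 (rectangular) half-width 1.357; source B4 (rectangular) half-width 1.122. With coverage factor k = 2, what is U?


mean = (153.415 + 155.671 + 151.518 + 153.035 + 152.117 + 153.371 + 153.48 + 153.161 + 153.133 + 152.944 + 154.4 + 152.453) / 12 = 153.2248333
s = sqrt(sum((x - mean)^2)/(n-1)) = 1.0596354
u_A = s / sqrt(n) = 1.0596354 / sqrt(12) = 0.30589039
u_B1 = 0.569 / sqrt(2) = 0.40234376
u_B2 = 0.232 / sqrt(6) = 0.094713603
u_B3 = 1.357 / sqrt(3) = 0.78346432
u_B4 = 1.122 / sqrt(3) = 0.647787
uc = sqrt(0.30589039^2 + 0.40234376^2 + 0.094713603^2 + 0.78346432^2 + 0.647787^2) = 1.1392385
U = k * uc = 2 * 1.1392385
U = 2.2785

2.2785


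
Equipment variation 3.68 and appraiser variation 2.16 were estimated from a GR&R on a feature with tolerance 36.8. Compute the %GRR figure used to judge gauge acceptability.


GRR = sqrt(EV^2 + AV^2) = sqrt(3.68^2 + 2.16^2) = 4.2670833
%GRR = GRR / tol * 100 = 4.2670833 / 36.8 * 100
%GRR = 11.5953

11.5953


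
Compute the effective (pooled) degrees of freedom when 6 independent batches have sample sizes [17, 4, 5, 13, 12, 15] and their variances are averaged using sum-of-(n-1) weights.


nu = sum_i (n_i - 1)
nu = ((17 - 1) + (4 - 1) + (5 - 1) + (13 - 1) + (12 - 1) + (15 - 1))
nu = 16 + 3 + 4 + 12 + 11 + 14
nu = 60

60


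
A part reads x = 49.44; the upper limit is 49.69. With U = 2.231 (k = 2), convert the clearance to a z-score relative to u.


u = U / k = 2.231 / 2 = 1.1155
margin = |USL - x| = |49.69 - 49.44| = 0.25
z = margin / u = 0.25 / 1.1155
z = 0.2241

0.2241


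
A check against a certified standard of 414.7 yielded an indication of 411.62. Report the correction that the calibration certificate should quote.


Correction = standard - reading
= 414.7 - 411.62
= 3.0800

3.0800


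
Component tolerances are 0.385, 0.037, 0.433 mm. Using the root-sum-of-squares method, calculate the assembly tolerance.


RSS = sqrt(0.385^2 + 0.037^2 + 0.433^2)
= sqrt(0.337083)
= 0.5806

0.5806


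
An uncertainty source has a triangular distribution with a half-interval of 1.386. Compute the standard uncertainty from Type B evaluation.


u_B = half_width / sqrt(6)
u_B = 1.386 / 2.4494897
u_B = 0.5658

0.5658


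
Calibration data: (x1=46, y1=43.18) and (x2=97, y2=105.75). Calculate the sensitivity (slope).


slope = (y2 - y1) / (x2 - x1)
= (105.75 - 43.18) / (97 - 46)
= 62.5700 / 51
= 1.2269

1.2269


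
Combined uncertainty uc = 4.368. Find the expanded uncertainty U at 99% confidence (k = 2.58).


U = k * uc
U = 2.58 * 4.368
U = 11.2694

11.2694


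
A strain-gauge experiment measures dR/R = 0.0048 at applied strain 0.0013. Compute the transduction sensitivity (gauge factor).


GF = (dR/R) / epsilon
= 0.0048 / 0.0013
= 3.6923

3.6923


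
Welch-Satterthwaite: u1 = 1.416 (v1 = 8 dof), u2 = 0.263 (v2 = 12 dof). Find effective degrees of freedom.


uc = sqrt(u1^2 + u2^2) = sqrt(1.416^2 + 0.263^2) = 1.440217
v_eff = uc^4 / (u1^4/v1 + u2^4/v2)
= 1.440217^4 / (1.416^4/8 + 0.263^4/12)
= 4.3024094 / 0.50292989
v_eff = 8.5547

8.5547


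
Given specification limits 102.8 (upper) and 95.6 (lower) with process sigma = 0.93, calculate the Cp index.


Cp = (USL - LSL) / (6 * sigma)
= (102.8 - 95.6) / (6 * 0.93)
= 7.2000 / 5.5800
= 1.2903

1.2903


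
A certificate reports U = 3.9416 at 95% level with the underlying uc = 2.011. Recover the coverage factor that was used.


k = U / uc
k = 3.9416 / 2.011
k = 1.96

1.96


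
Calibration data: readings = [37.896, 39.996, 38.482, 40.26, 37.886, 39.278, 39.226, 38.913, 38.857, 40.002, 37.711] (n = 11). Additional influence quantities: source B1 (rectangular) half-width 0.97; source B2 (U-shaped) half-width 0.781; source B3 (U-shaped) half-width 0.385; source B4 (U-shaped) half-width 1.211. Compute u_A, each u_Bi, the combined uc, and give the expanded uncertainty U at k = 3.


mean = (37.896 + 39.996 + 38.482 + 40.26 + 37.886 + 39.278 + 39.226 + 38.913 + 38.857 + 40.002 + 37.711) / 11 = 38.95518182
s = sqrt(sum((x - mean)^2)/(n-1)) = 0.90041988
u_A = s / sqrt(n) = 0.90041988 / sqrt(11) = 0.27148681
u_B1 = 0.97 / sqrt(3) = 0.56002976
u_B2 = 0.781 / sqrt(2) = 0.5522504
u_B3 = 0.385 / sqrt(2) = 0.27223611
u_B4 = 1.211 / sqrt(2) = 0.85630631
uc = sqrt(0.27148681^2 + 0.56002976^2 + 0.5522504^2 + 0.27223611^2 + 0.85630631^2) = 1.2246191
U = k * uc = 3 * 1.2246191
U = 3.6739

3.6739


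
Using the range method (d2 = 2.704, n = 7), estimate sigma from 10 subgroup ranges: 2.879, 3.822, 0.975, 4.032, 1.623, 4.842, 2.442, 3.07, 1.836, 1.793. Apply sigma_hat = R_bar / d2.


R_bar = (2.879 + 3.822 + 0.975 + 4.032 + 1.623 + 4.842 + 2.442 + 3.07 + 1.836 + 1.793) / 10
R_bar = 27.314 / 10 = 2.7314
sigma_hat = R_bar / d2 = 2.7314 / 2.704 = 1.0101

1.0101


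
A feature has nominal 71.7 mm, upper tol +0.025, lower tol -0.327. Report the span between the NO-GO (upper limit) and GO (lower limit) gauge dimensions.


GO = nominal - lower_tol (smallest hole = maximum material condition)
GO = 71.7 - 0.327 = 71.373
NO-GO = nominal + upper_tol (largest hole = least material condition)
NO-GO = 71.7 + 0.025 = 71.725
spread = NO-GO - GO = 71.725 - 71.373 = 0.3520

0.3520


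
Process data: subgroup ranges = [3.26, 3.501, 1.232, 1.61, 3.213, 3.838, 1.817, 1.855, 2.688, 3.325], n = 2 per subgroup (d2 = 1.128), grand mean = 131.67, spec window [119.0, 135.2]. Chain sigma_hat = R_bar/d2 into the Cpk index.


R_bar = (3.26 + 3.501 + 1.232 + 1.61 + 3.213 + 3.838 + 1.817 + 1.855 + 2.688 + 3.325) / 10 = 2.6339
sigma = R_bar / d2 = 2.6339 / 1.128 = 2.3350177
Cp = (USL - LSL)/(6*sigma) = (135.2 - 119.0)/(6*2.3350177) = 1.1563
Cpu = (135.2 - 131.67)/(3*2.3350177) = 0.5039
Cpl = (131.67 - 119.0)/(3*2.3350177) = 1.8087
Cpk = min(Cpu, Cpl) = 0.5039

0.5039


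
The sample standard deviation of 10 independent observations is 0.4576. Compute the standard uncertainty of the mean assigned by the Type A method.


u_A = s / sqrt(n)
u_A = 0.4576 / sqrt(10)
u_A = 0.4576 / 3.1622777
u_A = 0.1447

0.1447


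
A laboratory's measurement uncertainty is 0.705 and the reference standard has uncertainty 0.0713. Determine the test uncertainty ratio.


TUR = u_lab / u_ref
= 0.705 / 0.0713
= 9.8878

9.8878


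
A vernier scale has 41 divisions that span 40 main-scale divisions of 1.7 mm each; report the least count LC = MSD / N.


LC = MSD / n_div
= 1.7 / 41
= 0.0415

0.0415


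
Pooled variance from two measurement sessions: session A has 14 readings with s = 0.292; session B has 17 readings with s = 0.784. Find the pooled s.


s_p = sqrt(((n1-1)*s1^2 + (n2-1)*s2^2) / (n1+n2-2))
numerator = (14-1)*0.292^2 + (17-1)*0.784^2 = 1.108432 + 9.834496 = 10.942928
denominator = 14 + 17 - 2 = 29
s_p^2 = 10.942928 / 29 = 0.37734234
s_p = sqrt(0.37734234) = 0.6143

0.6143


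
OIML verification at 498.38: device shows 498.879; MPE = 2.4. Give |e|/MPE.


e = indication - reference = 498.879 - 498.38 = 0.4990
|e| = 0.4990
ratio = |e| / MPE = 0.4990 / 2.4
ratio = 0.2079

0.2079


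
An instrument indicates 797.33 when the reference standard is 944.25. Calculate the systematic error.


Systematic error = measured - true
= 797.33 - 944.25
= -146.9200

-146.9200


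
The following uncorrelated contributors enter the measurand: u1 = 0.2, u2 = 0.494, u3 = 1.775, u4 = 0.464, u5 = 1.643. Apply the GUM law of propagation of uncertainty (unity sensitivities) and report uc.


uc = sqrt(0.2^2 + 0.494^2 + 1.775^2 + 0.464^2 + 1.643^2)
uc = sqrt(6.349406)
uc = 2.5198

2.5198


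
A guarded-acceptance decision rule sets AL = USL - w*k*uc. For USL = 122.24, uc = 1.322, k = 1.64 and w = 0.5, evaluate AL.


U = k * uc = 1.64 * 1.322 = 2.16808
guard band g = w * U = 0.5 * 2.16808 = 1.08404
AL = USL - g = 122.24 - 1.08404
AL = 121.1560

121.1560


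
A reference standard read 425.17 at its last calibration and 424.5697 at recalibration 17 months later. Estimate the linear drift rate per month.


rate = (v2 - v1) / months
= (424.5697 - 425.17) / 17
= -0.6003 / 17
= -0.0353

-0.0353


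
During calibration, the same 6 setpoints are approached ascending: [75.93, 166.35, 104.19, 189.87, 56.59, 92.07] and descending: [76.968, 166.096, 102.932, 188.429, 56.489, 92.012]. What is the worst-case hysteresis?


|75.93 - 76.968| = 1.0380
|166.35 - 166.096| = 0.2540
|104.19 - 102.932| = 1.2580
|189.87 - 188.429| = 1.4410
|56.59 - 56.489| = 0.1010
|92.07 - 92.012| = 0.0580
hysteresis = max(diffs) = 1.4410

1.4410


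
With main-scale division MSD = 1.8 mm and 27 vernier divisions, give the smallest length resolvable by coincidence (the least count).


LC = MSD / n_div
= 1.8 / 27
= 0.0667

0.0667


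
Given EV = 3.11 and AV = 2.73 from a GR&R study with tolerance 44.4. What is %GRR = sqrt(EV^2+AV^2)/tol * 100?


GRR = sqrt(EV^2 + AV^2) = sqrt(3.11^2 + 2.73^2) = 4.1382363
%GRR = GRR / tol * 100 = 4.1382363 / 44.4 * 100
%GRR = 9.3204

9.3204


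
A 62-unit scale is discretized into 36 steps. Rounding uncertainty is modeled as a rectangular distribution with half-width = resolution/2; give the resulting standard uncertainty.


resolution = range / divisions
resolution = 62 / 36 = 1.7222222
u_res = resolution / (2*sqrt(3))
u_res = 1.7222222 / 3.4641016
u_res = 0.4972

0.4972


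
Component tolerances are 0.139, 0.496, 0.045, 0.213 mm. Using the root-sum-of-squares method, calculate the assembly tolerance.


RSS = sqrt(0.139^2 + 0.496^2 + 0.045^2 + 0.213^2)
= sqrt(0.312731)
= 0.5592

0.5592


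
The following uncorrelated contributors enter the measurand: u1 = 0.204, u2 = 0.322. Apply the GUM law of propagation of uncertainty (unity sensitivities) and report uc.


uc = sqrt(0.204^2 + 0.322^2)
uc = sqrt(0.1453)
uc = 0.3812

0.3812


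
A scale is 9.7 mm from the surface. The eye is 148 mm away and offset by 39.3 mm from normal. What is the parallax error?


error = h * offset / d
= 9.7 * 39.3 / 148
= 2.5757

2.5757


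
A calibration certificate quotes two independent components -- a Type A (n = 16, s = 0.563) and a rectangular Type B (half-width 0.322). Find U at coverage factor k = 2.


u_A = s / sqrt(n) = 0.563 / sqrt(16) = 0.14075
u_B = half_width / sqrt(3) = 0.322 / sqrt(3) = 0.18590679
uc = sqrt(u_A^2 + u_B^2) = sqrt(0.14075^2 + 0.18590679^2) = 0.23317782
U = k * uc = 2 * 0.23317782
U = 0.4664

0.4664


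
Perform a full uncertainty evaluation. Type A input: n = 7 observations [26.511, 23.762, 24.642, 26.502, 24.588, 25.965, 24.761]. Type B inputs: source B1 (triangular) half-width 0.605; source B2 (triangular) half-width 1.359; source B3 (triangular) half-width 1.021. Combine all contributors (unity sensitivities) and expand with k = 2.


mean = (26.511 + 23.762 + 24.642 + 26.502 + 24.588 + 25.965 + 24.761) / 7 = 25.24728571
s = sqrt(sum((x - mean)^2)/(n-1)) = 1.074707
u_A = s / sqrt(n) = 1.074707 / sqrt(7) = 0.40620106
u_B1 = 0.605 / sqrt(6) = 0.24699022
u_B2 = 1.359 / sqrt(6) = 0.55480943
u_B3 = 1.021 / sqrt(6) = 0.4168215
uc = sqrt(0.40620106^2 + 0.24699022^2 + 0.55480943^2 + 0.4168215^2) = 0.84116416
U = k * uc = 2 * 0.84116416
U = 1.6823

1.6823


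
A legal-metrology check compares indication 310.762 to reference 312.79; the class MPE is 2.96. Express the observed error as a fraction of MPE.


e = indication - reference = 310.762 - 312.79 = -2.0280
|e| = 2.0280
ratio = |e| / MPE = 2.0280 / 2.96
ratio = 0.6851

0.6851


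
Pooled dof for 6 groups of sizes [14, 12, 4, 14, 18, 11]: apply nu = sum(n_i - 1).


nu = sum_i (n_i - 1)
nu = ((14 - 1) + (12 - 1) + (4 - 1) + (14 - 1) + (18 - 1) + (11 - 1))
nu = 13 + 11 + 3 + 13 + 17 + 10
nu = 67

67


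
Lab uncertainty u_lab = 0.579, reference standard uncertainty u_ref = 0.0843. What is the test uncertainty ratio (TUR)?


TUR = u_lab / u_ref
= 0.579 / 0.0843
= 6.8683

6.8683


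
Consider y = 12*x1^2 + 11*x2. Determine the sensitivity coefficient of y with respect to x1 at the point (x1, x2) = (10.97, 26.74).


y = 12*x1^2 + 11*x2
dy/dx1 = 2*12*x1
Evaluate at x1 = 10.97: c1 = 24 * 10.97
c1 = 263.2800

263.2800


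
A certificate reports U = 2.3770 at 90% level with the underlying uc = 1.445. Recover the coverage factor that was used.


k = U / uc
k = 2.3770 / 1.445
k = 1.645

1.645


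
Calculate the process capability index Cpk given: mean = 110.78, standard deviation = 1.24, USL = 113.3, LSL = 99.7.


Cpu = (USL - mean) / (3*sigma) = (113.3 - 110.78) / (3*1.24) = 0.6774
Cpl = (mean - LSL) / (3*sigma) = (110.78 - 99.7) / (3*1.24) = 2.9785
Cpk = min(Cpu, Cpl) = 0.6774

0.6774


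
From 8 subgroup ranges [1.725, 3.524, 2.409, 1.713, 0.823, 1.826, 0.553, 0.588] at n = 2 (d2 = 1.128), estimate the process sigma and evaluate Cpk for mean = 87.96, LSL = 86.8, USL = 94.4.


R_bar = (1.725 + 3.524 + 2.409 + 1.713 + 0.823 + 1.826 + 0.553 + 0.588) / 8 = 1.645125
sigma = R_bar / d2 = 1.645125 / 1.128 = 1.4584441
Cp = (USL - LSL)/(6*sigma) = (94.4 - 86.8)/(6*1.4584441) = 0.8685
Cpu = (94.4 - 87.96)/(3*1.4584441) = 1.4719
Cpl = (87.96 - 86.8)/(3*1.4584441) = 0.2651
Cpk = min(Cpu, Cpl) = 0.2651

0.2651


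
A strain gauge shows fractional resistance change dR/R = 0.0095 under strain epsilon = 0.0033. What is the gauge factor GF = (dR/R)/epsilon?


GF = (dR/R) / epsilon
= 0.0095 / 0.0033
= 2.8788

2.8788


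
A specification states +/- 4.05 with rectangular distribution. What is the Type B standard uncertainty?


u_B = half_width / sqrt(3)
u_B = 4.05 / 1.7320508
u_B = 2.3383

2.3383


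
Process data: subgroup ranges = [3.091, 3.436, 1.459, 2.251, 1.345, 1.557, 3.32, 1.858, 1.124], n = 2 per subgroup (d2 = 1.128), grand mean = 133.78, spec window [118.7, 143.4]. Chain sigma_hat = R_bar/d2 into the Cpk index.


R_bar = (3.091 + 3.436 + 1.459 + 2.251 + 1.345 + 1.557 + 3.32 + 1.858 + 1.124) / 9 = 2.1601111
sigma = R_bar / d2 = 2.1601111 / 1.128 = 1.9149921
Cp = (USL - LSL)/(6*sigma) = (143.4 - 118.7)/(6*1.9149921) = 2.1497
Cpu = (143.4 - 133.78)/(3*1.9149921) = 1.6745
Cpl = (133.78 - 118.7)/(3*1.9149921) = 2.6249
Cpk = min(Cpu, Cpl) = 1.6745

1.6745
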